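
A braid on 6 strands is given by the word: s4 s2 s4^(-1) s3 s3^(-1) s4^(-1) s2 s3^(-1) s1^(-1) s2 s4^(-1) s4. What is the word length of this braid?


The word length counts the number of generators (including inverses).
Listing each generator: s4, s2, s4^(-1), s3, s3^(-1), s4^(-1), s2, s3^(-1), s1^(-1), s2, s4^(-1), s4
There are 12 generators in this braid word.

12


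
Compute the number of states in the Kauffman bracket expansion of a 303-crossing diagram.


Each crossing contributes 2 choices (A-smoothing or B-smoothing).
Total states = 2^303 = 16296287810675888690147565507275025288411747149327490005089123594835050398106693649467179008

16296287810675888690147565507275025288411747149327490005089123594835050398106693649467179008


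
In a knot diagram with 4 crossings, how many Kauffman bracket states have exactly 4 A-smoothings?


We choose which 4 of 4 crossings get A-smoothings.
C(4, 4) = 4! / (4! * 0!)
= 1

1


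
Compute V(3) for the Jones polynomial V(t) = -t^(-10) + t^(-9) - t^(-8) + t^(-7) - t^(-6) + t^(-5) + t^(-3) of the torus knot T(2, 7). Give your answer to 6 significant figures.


Substituting t = 3 into V(t) = -t^(-10) + t^(-9) - t^(-8) + t^(-7) - t^(-6) + t^(-5) + t^(-3):
  (-)t^(-10) = -1.69351e-05
  (+)t^(-9) = 5.08053e-05
  (-)t^(-8) = -0.000152416
  (+)t^(-7) = 0.000457247
  (-)t^(-6) = -0.00137174
  (+)t^(-5) = 0.00411523
  (+)t^(-3) = 0.037037
Sum = (-1.69351e-05) + (5.08053e-05) + (-0.000152416) + (0.000457247) + (-0.00137174) + (0.00411523) + (0.037037)
= 0.04011922302
Rounded to 6 significant figures: 0.0401192

0.0401192


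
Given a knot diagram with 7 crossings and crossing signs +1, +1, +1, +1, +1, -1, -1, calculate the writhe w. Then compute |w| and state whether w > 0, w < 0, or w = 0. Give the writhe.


Step 1: Count positive crossings (+1).
Positive crossings: 5
Step 2: Count negative crossings (-1).
Negative crossings: 2
Step 3: Writhe = (positive) - (negative)
w = 5 - 2 = 3
Step 4: |w| = 3, and w is positive

3


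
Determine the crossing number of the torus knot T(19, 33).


For a torus knot T(p, q) with gcd(p,q)=1,
the crossing number is min(p*(q-1), q*(p-1)).
p*(q-1) = 19*32 = 608
q*(p-1) = 33*18 = 594
min(608, 594) = 594

594


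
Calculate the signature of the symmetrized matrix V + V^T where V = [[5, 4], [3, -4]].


Step 1: V + V^T = [[10, 7], [7, -8]]
Step 2: trace = 2, det = -129
Step 3: Discriminant = 2^2 - 4*(-129) = 520
Step 4: Eigenvalues: 12.4018, -10.4018
Step 5: Signature = (# positive eigenvalues) - (# negative eigenvalues) = 0

0


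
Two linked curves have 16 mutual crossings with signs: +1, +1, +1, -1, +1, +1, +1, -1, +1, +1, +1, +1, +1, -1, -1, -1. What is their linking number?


Step 1: Count positive crossings: 11
Step 2: Count negative crossings: 5
Step 3: Sum of signs = 11 - 5 = 6
Step 4: Linking number = sum/2 = 6/2 = 3

3


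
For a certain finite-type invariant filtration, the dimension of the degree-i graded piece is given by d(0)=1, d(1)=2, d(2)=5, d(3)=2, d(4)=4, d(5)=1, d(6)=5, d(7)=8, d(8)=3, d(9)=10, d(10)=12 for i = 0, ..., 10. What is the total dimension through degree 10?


Total dimension = d(0) + d(1) + ... + d(10)
= 1 + 2 + 5 + 2 + 4 + 1 + 5 + 8 + 3 + 10 + 12
= 53

53


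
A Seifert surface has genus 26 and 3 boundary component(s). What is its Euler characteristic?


chi = 2 - 2g - b
= 2 - 2*26 - 3
= 2 - 52 - 3 = -53

-53


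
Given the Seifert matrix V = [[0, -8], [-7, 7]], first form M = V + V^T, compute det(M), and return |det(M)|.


Step 1: Form V + V^T where V = [[0, -8], [-7, 7]]
  V^T = [[0, -7], [-8, 7]]
  V + V^T = [[0, -15], [-15, 14]]
Step 2: det(V + V^T) = 0*14 - (-15)*(-15)
  = 0 - 225 = -225
Step 3: Knot determinant = |det(V + V^T)| = |-225| = 225

225


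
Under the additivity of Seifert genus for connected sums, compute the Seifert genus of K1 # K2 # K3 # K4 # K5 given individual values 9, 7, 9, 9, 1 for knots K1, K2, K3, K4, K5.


The Seifert genus is additive under connected sum.
Seifert genus(K1 # K2 # K3 # K4 # K5) = (9) + (7) + (9) + (9) + (1)
= 35

35


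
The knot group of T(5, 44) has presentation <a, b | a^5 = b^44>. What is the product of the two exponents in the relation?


The relation is a^5 = b^44.
Product of exponents = 5 * 44
= 220

220


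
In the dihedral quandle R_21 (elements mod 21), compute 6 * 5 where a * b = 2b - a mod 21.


6 * 5 = 2*5 - 6 mod 21
= 10 - 6 mod 21
= 4 mod 21 = 4

4


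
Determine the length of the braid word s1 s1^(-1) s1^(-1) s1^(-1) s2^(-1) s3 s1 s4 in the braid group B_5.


The word length counts the number of generators (including inverses).
Listing each generator: s1, s1^(-1), s1^(-1), s1^(-1), s2^(-1), s3, s1, s4
There are 8 generators in this braid word.

8


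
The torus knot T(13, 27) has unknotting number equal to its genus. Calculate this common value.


For a torus knot T(p,q), both the unknotting number and genus equal (p-1)(q-1)/2.
= (13-1)(27-1)/2
= 12*26/2
= 312/2 = 156

156


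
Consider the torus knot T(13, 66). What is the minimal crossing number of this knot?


For a torus knot T(p, q) with gcd(p,q)=1,
the crossing number is min(p*(q-1), q*(p-1)).
p*(q-1) = 13*65 = 845
q*(p-1) = 66*12 = 792
min(845, 792) = 792

792


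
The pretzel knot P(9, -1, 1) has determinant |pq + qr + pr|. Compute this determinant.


Step 1: Compute pq + qr + pr.
pq = 9*(-1) = -9
qr = (-1)*1 = -1
pr = 9*1 = 9
pq + qr + pr = -9 + (-1) + 9 = -1
Step 2: Take absolute value.
det(P(9,-1,1)) = |-1| = 1

1


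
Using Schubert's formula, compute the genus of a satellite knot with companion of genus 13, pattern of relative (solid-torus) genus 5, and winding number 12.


Schubert: g(satellite) = g_rel(pattern) + |winding| * g(companion),
where g_rel(pattern) is the genus of the pattern relative to the solid torus.
= 5 + 12 * 13
= 5 + 156 = 161

161


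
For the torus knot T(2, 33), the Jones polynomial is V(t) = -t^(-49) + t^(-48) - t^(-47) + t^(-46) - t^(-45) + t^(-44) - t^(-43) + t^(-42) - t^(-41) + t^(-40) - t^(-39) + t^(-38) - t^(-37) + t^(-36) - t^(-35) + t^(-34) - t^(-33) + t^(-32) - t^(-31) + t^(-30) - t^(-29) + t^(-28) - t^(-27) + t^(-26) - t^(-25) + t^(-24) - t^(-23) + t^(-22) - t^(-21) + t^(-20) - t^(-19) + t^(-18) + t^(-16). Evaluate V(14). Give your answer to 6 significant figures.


Substituting t = 14 into V(t) = -t^(-49) + t^(-48) - t^(-47) + t^(-46) - t^(-45) + t^(-44) - t^(-43) + t^(-42) - t^(-41) + t^(-40) - t^(-39) + t^(-38) - t^(-37) + t^(-36) - t^(-35) + t^(-34) - t^(-33) + t^(-32) - t^(-31) + t^(-30) - t^(-29) + t^(-28) - t^(-27) + t^(-26) - t^(-25) + t^(-24) - t^(-23) + t^(-22) - t^(-21) + t^(-20) - t^(-19) + t^(-18) + t^(-16):
  (-)t^(-49) = -6.91395e-57
  (+)t^(-48) = 9.67953e-56
  (-)t^(-47) = -1.35513e-54
  (+)t^(-46) = 1.89719e-53
  (-)t^(-45) = -2.65606e-52
  (+)t^(-44) = 3.71849e-51
  (-)t^(-43) = -5.20588e-50
  (+)t^(-42) = 7.28824e-49
  (-)t^(-41) = -1.02035e-47
  (+)t^(-40) = 1.42849e-46
  (-)t^(-39) = -1.99989e-45
  (+)t^(-38) = 2.79985e-44
  (-)t^(-37) = -3.91979e-43
  (+)t^(-36) = 5.4877e-42
  (-)t^(-35) = -7.68279e-41
  (+)t^(-34) = 1.07559e-39
  (-)t^(-33) = -1.50583e-38
  (+)t^(-32) = 2.10816e-37
  (-)t^(-31) = -2.95142e-36
  (+)t^(-30) = 4.13199e-35
  (-)t^(-29) = -5.78478e-34
  (+)t^(-28) = 8.09869e-33
  (-)t^(-27) = -1.13382e-31
  (+)t^(-26) = 1.58734e-30
  (-)t^(-25) = -2.22228e-29
  (+)t^(-24) = 3.11119e-28
  (-)t^(-23) = -4.35567e-27
  (+)t^(-22) = 6.09794e-26
  (-)t^(-21) = -8.53712e-25
  (+)t^(-20) = 1.1952e-23
  (-)t^(-19) = -1.67327e-22
  (+)t^(-18) = 2.34258e-21
  (+)t^(-16) = 4.59147e-19
Sum = (-6.91395e-57) + (9.67953e-56) + (-1.35513e-54) + (1.89719e-53) + (-2.65606e-52) + (3.71849e-51) + (-5.20588e-50) + (7.28824e-49) + (-1.02035e-47) + (1.42849e-46) + (-1.99989e-45) + (2.79985e-44) + (-3.91979e-43) + (5.4877e-42) + (-7.68279e-41) + (1.07559e-39) + (-1.50583e-38) + (2.10816e-37) + (-2.95142e-36) + (4.13199e-35) + (-5.78478e-34) + (8.09869e-33) + (-1.13382e-31) + (1.58734e-30) + (-2.22228e-29) + (3.11119e-28) + (-4.35567e-27) + (6.09794e-26) + (-8.53712e-25) + (1.1952e-23) + (-1.67327e-22) + (2.34258e-21) + (4.59147e-19)
= 4.613330723e-19
Rounded to 6 significant figures: 4.61333e-19

4.61333e-19


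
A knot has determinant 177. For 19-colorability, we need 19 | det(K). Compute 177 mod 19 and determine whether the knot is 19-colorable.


Step 1: A knot is p-colorable if and only if p divides its determinant.
Step 2: Compute 177 mod 19.
177 = 9 * 19 + 6
Step 3: 177 mod 19 = 6
Step 4: The knot is 19-colorable: no

6


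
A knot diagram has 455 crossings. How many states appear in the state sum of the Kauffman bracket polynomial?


Each crossing contributes 2 choices (A-smoothing or B-smoothing).
Total states = 2^455 = 93035356709837681990313447409664580397266094167976711716030745495121828878514934185752454491361736391777602765602070775492429008462675968

93035356709837681990313447409664580397266094167976711716030745495121828878514934185752454491361736391777602765602070775492429008462675968


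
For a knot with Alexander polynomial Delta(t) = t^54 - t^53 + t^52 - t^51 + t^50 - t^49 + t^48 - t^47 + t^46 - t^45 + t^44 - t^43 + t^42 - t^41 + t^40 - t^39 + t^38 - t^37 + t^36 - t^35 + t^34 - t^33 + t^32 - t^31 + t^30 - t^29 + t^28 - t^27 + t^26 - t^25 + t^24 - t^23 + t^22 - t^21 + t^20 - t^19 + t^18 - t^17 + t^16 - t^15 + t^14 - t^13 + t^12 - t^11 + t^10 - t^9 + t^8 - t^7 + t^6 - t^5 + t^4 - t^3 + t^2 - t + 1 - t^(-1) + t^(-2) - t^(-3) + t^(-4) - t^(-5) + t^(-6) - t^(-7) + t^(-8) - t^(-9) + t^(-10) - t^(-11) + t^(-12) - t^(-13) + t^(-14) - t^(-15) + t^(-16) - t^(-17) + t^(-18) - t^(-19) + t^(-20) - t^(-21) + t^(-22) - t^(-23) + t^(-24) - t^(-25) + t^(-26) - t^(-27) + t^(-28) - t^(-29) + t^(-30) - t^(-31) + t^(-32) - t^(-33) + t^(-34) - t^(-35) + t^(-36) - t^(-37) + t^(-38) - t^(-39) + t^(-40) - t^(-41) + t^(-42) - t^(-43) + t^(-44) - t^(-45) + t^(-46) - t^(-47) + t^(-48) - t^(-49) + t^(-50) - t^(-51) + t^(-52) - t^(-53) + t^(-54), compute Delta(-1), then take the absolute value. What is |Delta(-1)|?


Step 1: The polynomial has 109 terms with alternating signs, exponents from 54 down to -54.
Step 2: Substitute t = -1. The i-th term has coefficient (-1)^i and exponent (m-i),
  so its value is (-1)^i * (-1)^(m-i) = (-1)^m = 1 for every i.
Step 3: All 109 terms equal 1, so Delta(-1) = 109 * (1) = 109
Step 4: |Delta(-1)| = 109

109


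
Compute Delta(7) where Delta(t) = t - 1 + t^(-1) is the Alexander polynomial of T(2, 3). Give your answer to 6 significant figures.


Substituting t = 7 into Delta(t) = t - 1 + t^(-1):
Term values: (7) + (-1) + (0.142857)
Sum = 6.142857143
Rounded to 6 significant figures: 6.14286

6.14286


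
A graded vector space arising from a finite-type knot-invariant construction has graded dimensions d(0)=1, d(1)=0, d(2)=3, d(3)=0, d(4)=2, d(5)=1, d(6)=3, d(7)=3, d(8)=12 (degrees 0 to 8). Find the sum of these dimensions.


Total dimension = d(0) + d(1) + ... + d(8)
= 1 + 0 + 3 + 0 + 2 + 1 + 3 + 3 + 12
= 25

25


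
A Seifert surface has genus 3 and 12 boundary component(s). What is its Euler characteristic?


chi = 2 - 2g - b
= 2 - 2*3 - 12
= 2 - 6 - 12 = -16

-16


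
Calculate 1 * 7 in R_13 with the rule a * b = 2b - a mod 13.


1 * 7 = 2*7 - 1 mod 13
= 14 - 1 mod 13
= 13 mod 13 = 0

0


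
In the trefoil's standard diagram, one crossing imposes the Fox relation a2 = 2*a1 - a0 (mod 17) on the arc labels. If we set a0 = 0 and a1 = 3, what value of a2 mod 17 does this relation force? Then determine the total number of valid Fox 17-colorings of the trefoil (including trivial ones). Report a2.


Step 1: Apply the given crossing relation 2*a1 - a0 - a2 = 0 (mod 17).
  a2 = 2*a1 - a0 mod 17
  a2 = 2*3 - 0 mod 17
  a2 = 6 - 0 mod 17
  a2 = 6 mod 17 = 6
Step 2: The trefoil has determinant 3.
  Number of Fox p-colorings (p prime) is p^2 if p = 3, else p.
  Since 17 does not divide 3, only trivial (constant) colorings exist.
  (So the trial a0 = 0, a1 = 3 with a0 != a1 does NOT extend to a valid coloring of the whole trefoil: the other two crossing relations require 3*(a1 - a0) = 0 (mod 17), which fails.)
  Total colorings = 17
Step 3: a2 = 6, total Fox 17-colorings = 17

6


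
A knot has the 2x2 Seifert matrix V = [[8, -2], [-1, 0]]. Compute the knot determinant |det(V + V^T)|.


Step 1: Form V + V^T where V = [[8, -2], [-1, 0]]
  V^T = [[8, -1], [-2, 0]]
  V + V^T = [[16, -3], [-3, 0]]
Step 2: det(V + V^T) = 16*0 - (-3)*(-3)
  = 0 - 9 = -9
Step 3: Knot determinant = |det(V + V^T)| = |-9| = 9

9


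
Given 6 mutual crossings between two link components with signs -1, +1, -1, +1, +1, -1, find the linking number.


Step 1: Count positive crossings: 3
Step 2: Count negative crossings: 3
Step 3: Sum of signs = 3 - 3 = 0
Step 4: Linking number = sum/2 = 0/2 = 0

0


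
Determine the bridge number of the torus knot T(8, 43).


The bridge number of T(p,q) is min(p,q).
min(8, 43) = 8

8


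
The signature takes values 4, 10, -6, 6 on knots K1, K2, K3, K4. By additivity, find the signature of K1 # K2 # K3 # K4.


The signature is additive under connected sum.
signature(K1 # K2 # K3 # K4) = (4) + (10) + (-6) + (6)
= 14

14


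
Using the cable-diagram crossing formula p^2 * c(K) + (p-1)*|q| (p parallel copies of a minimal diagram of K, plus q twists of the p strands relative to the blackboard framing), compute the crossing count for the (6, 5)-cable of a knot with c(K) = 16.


Step 1: Each of the c(K) crossings of the companion diagram becomes p*p = p^2 crossings among the p parallel strands, and each of the |q| twists s_1 s_2 ... s_(p-1) adds (p-1) crossings.
  Crossings = p^2 * c(K) + (p-1)*|q|
Step 2: = 6^2 * 16 + (6-1)*5
Step 3: = 36*16 + 5*5
Step 4: = 576 + 25 = 601

601


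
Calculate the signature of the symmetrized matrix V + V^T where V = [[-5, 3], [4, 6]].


Step 1: V + V^T = [[-10, 7], [7, 12]]
Step 2: trace = 2, det = -169
Step 3: Discriminant = 2^2 - 4*(-169) = 680
Step 4: Eigenvalues: 14.0384, -12.0384
Step 5: Signature = (# positive eigenvalues) - (# negative eigenvalues) = 0

0


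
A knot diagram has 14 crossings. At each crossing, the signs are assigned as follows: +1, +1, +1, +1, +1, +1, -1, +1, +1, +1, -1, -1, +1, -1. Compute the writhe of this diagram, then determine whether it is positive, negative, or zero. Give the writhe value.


Step 1: Count positive crossings (+1).
Positive crossings: 10
Step 2: Count negative crossings (-1).
Negative crossings: 4
Step 3: Writhe = (positive) - (negative)
w = 10 - 4 = 6
Step 4: |w| = 6, and w is positive

6


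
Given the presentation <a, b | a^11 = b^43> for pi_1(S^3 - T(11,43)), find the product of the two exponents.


The relation is a^11 = b^43.
Product of exponents = 11 * 43
= 473

473


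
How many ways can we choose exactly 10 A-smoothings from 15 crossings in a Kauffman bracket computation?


We choose which 10 of 15 crossings get A-smoothings.
C(15, 10) = 15! / (10! * 5!)
= 3003

3003


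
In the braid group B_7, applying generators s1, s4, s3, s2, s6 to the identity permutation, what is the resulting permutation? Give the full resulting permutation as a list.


Starting with identity [1, 2, 3, 4, 5, 6, 7].
Apply generators in sequence:
  After s1: [2, 1, 3, 4, 5, 6, 7]
  After s4: [2, 1, 3, 5, 4, 6, 7]
  After s3: [2, 1, 5, 3, 4, 6, 7]
  After s2: [2, 5, 1, 3, 4, 6, 7]
  After s6: [2, 5, 1, 3, 4, 7, 6]
Final permutation: [2, 5, 1, 3, 4, 7, 6]

[2, 5, 1, 3, 4, 7, 6]


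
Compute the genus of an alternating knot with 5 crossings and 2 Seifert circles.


For alternating knots, g = (c - s + 1)/2.
= (5 - 2 + 1)/2
= 4/2 = 2

2


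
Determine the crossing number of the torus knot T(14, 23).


For a torus knot T(p, q) with gcd(p,q)=1,
the crossing number is min(p*(q-1), q*(p-1)).
p*(q-1) = 14*22 = 308
q*(p-1) = 23*13 = 299
min(308, 299) = 299

299


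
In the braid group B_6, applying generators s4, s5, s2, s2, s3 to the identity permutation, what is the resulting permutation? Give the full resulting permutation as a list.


Starting with identity [1, 2, 3, 4, 5, 6].
Apply generators in sequence:
  After s4: [1, 2, 3, 5, 4, 6]
  After s5: [1, 2, 3, 5, 6, 4]
  After s2: [1, 3, 2, 5, 6, 4]
  After s2: [1, 2, 3, 5, 6, 4]
  After s3: [1, 2, 5, 3, 6, 4]
Final permutation: [1, 2, 5, 3, 6, 4]

[1, 2, 5, 3, 6, 4]


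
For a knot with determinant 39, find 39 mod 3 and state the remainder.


Step 1: A knot is p-colorable if and only if p divides its determinant.
Step 2: Compute 39 mod 3.
39 = 13 * 3 + 0
Step 3: 39 mod 3 = 0
Step 4: The knot is 3-colorable: yes

0


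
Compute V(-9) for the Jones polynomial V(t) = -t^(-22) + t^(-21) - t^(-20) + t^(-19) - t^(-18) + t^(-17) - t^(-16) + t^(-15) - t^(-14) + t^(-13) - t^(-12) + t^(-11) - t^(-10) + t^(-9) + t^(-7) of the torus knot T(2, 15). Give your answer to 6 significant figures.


Substituting t = -9 into V(t) = -t^(-22) + t^(-21) - t^(-20) + t^(-19) - t^(-18) + t^(-17) - t^(-16) + t^(-15) - t^(-14) + t^(-13) - t^(-12) + t^(-11) - t^(-10) + t^(-9) + t^(-7):
  (-)t^(-22) = -1.01546e-21
  (+)t^(-21) = -9.13918e-21
  (-)t^(-20) = -8.22526e-20
  (+)t^(-19) = -7.40274e-19
  (-)t^(-18) = -6.66246e-18
  (+)t^(-17) = -5.99622e-17
  (-)t^(-16) = -5.3966e-16
  (+)t^(-15) = -4.85694e-15
  (-)t^(-14) = -4.37124e-14
  (+)t^(-13) = -3.93412e-13
  (-)t^(-12) = -3.54071e-12
  (+)t^(-11) = -3.18664e-11
  (-)t^(-10) = -2.86797e-10
  (+)t^(-9) = -2.58117e-09
  (+)t^(-7) = -2.09075e-07
Sum = (-1.01546e-21) + (-9.13918e-21) + (-8.22526e-20) + (-7.40274e-19) + (-6.66246e-18) + (-5.99622e-17) + (-5.3966e-16) + (-4.85694e-15) + (-4.37124e-14) + (-3.93412e-13) + (-3.54071e-12) + (-3.18664e-11) + (-2.86797e-10) + (-2.58117e-09) + (-2.09075e-07)
= -2.119789798e-07
Rounded to 6 significant figures: -2.11979e-07

-2.11979e-07


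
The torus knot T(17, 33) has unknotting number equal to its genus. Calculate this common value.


For a torus knot T(p,q), both the unknotting number and genus equal (p-1)(q-1)/2.
= (17-1)(33-1)/2
= 16*32/2
= 512/2 = 256

256


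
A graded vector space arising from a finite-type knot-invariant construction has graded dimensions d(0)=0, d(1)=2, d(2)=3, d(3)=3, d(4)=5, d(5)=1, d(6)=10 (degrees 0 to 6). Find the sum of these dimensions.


Total dimension = d(0) + d(1) + ... + d(6)
= 0 + 2 + 3 + 3 + 5 + 1 + 10
= 24

24


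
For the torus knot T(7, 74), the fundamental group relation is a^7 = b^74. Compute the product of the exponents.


The relation is a^7 = b^74.
Product of exponents = 7 * 74
= 518

518


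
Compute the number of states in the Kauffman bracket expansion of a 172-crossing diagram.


Each crossing contributes 2 choices (A-smoothing or B-smoothing).
Total states = 2^172 = 5986310706507378352962293074805895248510699696029696

5986310706507378352962293074805895248510699696029696


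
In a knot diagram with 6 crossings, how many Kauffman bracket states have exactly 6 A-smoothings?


We choose which 6 of 6 crossings get A-smoothings.
C(6, 6) = 6! / (6! * 0!)
= 1

1


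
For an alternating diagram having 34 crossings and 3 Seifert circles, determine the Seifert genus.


For alternating knots, g = (c - s + 1)/2.
= (34 - 3 + 1)/2
= 32/2 = 16

16


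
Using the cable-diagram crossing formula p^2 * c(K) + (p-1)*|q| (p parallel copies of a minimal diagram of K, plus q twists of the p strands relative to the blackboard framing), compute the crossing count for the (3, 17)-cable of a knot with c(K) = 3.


Step 1: Each of the c(K) crossings of the companion diagram becomes p*p = p^2 crossings among the p parallel strands, and each of the |q| twists s_1 s_2 ... s_(p-1) adds (p-1) crossings.
  Crossings = p^2 * c(K) + (p-1)*|q|
Step 2: = 3^2 * 3 + (3-1)*17
Step 3: = 9*3 + 2*17
Step 4: = 27 + 34 = 61

61


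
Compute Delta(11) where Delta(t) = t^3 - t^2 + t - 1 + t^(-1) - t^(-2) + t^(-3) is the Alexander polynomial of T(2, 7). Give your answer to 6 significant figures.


Substituting t = 11 into Delta(t) = t^3 - t^2 + t - 1 + t^(-1) - t^(-2) + t^(-3):
Term values: (1331) + (-121) + (11) + (-1) + (0.0909091) + (-0.00826446) + (0.000751315)
Sum = 1220.083396
Rounded to 6 significant figures: 1220.08

1220.08


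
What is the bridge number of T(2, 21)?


The bridge number of T(p,q) is min(p,q).
min(2, 21) = 2

2


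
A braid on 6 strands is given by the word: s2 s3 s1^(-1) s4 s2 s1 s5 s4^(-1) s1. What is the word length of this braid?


The word length counts the number of generators (including inverses).
Listing each generator: s2, s3, s1^(-1), s4, s2, s1, s5, s4^(-1), s1
There are 9 generators in this braid word.

9


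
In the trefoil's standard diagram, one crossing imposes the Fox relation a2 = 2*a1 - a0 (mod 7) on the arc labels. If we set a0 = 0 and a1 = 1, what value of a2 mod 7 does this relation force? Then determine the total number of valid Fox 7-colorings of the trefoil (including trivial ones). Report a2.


Step 1: Apply the given crossing relation 2*a1 - a0 - a2 = 0 (mod 7).
  a2 = 2*a1 - a0 mod 7
  a2 = 2*1 - 0 mod 7
  a2 = 2 - 0 mod 7
  a2 = 2 mod 7 = 2
Step 2: The trefoil has determinant 3.
  Number of Fox p-colorings (p prime) is p^2 if p = 3, else p.
  Since 7 does not divide 3, only trivial (constant) colorings exist.
  (So the trial a0 = 0, a1 = 1 with a0 != a1 does NOT extend to a valid coloring of the whole trefoil: the other two crossing relations require 3*(a1 - a0) = 0 (mod 7), which fails.)
  Total colorings = 7
Step 3: a2 = 2, total Fox 7-colorings = 7

2


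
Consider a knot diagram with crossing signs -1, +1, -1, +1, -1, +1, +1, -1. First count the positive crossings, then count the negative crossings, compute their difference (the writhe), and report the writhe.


Step 1: Count positive crossings (+1).
Positive crossings: 4
Step 2: Count negative crossings (-1).
Negative crossings: 4
Step 3: Writhe = (positive) - (negative)
w = 4 - 4 = 0
Step 4: |w| = 0, and w is zero

0


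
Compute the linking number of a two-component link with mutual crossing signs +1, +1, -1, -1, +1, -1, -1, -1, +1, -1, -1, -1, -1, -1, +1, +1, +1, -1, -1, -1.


Step 1: Count positive crossings: 7
Step 2: Count negative crossings: 13
Step 3: Sum of signs = 7 - 13 = -6
Step 4: Linking number = sum/2 = -6/2 = -3

-3


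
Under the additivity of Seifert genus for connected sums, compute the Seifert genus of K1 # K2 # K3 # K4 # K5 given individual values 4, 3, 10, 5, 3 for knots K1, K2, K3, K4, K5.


The Seifert genus is additive under connected sum.
Seifert genus(K1 # K2 # K3 # K4 # K5) = (4) + (3) + (10) + (5) + (3)
= 25

25


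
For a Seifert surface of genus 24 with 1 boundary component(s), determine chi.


chi = 2 - 2g - b
= 2 - 2*24 - 1
= 2 - 48 - 1 = -47

-47


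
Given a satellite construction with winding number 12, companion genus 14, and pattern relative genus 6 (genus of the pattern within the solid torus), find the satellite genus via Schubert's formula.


Schubert: g(satellite) = g_rel(pattern) + |winding| * g(companion),
where g_rel(pattern) is the genus of the pattern relative to the solid torus.
= 6 + 12 * 14
= 6 + 168 = 174

174


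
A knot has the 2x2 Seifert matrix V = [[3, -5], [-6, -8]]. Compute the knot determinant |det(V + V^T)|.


Step 1: Form V + V^T where V = [[3, -5], [-6, -8]]
  V^T = [[3, -6], [-5, -8]]
  V + V^T = [[6, -11], [-11, -16]]
Step 2: det(V + V^T) = 6*(-16) - (-11)*(-11)
  = -96 - 121 = -217
Step 3: Knot determinant = |det(V + V^T)| = |-217| = 217

217


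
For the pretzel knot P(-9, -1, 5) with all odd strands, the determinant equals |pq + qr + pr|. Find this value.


Step 1: Compute pq + qr + pr.
pq = (-9)*(-1) = 9
qr = (-1)*5 = -5
pr = (-9)*5 = -45
pq + qr + pr = 9 + (-5) + (-45) = -41
Step 2: Take absolute value.
det(P(-9,-1,5)) = |-41| = 41

41


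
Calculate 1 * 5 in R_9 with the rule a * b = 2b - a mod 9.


1 * 5 = 2*5 - 1 mod 9
= 10 - 1 mod 9
= 9 mod 9 = 0

0


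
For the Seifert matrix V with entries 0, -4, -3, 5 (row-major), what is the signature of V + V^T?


Step 1: V + V^T = [[0, -7], [-7, 10]]
Step 2: trace = 10, det = -49
Step 3: Discriminant = 10^2 - 4*(-49) = 296
Step 4: Eigenvalues: 13.6023, -3.60233
Step 5: Signature = (# positive eigenvalues) - (# negative eigenvalues) = 0

0


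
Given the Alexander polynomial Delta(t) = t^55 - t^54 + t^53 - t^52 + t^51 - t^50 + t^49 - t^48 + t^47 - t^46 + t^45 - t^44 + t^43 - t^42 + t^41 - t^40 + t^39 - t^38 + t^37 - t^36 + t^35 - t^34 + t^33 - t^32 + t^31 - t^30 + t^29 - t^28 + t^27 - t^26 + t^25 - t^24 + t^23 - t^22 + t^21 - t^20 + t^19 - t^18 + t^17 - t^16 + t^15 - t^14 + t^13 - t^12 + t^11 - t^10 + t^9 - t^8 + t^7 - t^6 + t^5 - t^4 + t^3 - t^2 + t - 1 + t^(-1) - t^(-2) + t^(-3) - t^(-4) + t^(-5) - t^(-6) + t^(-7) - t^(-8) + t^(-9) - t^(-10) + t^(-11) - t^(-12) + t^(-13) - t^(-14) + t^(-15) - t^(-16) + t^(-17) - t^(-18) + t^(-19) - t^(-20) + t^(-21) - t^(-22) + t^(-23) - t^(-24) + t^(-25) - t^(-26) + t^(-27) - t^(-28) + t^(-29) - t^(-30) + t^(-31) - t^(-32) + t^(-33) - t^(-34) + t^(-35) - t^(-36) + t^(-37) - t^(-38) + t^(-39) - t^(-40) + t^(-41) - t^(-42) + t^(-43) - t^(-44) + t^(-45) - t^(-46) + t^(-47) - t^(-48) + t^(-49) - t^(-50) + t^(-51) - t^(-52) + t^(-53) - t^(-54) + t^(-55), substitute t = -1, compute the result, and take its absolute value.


Step 1: The polynomial has 111 terms with alternating signs, exponents from 55 down to -55.
Step 2: Substitute t = -1. The i-th term has coefficient (-1)^i and exponent (m-i),
  so its value is (-1)^i * (-1)^(m-i) = (-1)^m = -1 for every i.
Step 3: All 111 terms equal -1, so Delta(-1) = 111 * (-1) = -111
Step 4: |Delta(-1)| = 111

111


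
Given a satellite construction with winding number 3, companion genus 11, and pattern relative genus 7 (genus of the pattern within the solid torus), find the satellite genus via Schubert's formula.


Schubert: g(satellite) = g_rel(pattern) + |winding| * g(companion),
where g_rel(pattern) is the genus of the pattern relative to the solid torus.
= 7 + 3 * 11
= 7 + 33 = 40

40


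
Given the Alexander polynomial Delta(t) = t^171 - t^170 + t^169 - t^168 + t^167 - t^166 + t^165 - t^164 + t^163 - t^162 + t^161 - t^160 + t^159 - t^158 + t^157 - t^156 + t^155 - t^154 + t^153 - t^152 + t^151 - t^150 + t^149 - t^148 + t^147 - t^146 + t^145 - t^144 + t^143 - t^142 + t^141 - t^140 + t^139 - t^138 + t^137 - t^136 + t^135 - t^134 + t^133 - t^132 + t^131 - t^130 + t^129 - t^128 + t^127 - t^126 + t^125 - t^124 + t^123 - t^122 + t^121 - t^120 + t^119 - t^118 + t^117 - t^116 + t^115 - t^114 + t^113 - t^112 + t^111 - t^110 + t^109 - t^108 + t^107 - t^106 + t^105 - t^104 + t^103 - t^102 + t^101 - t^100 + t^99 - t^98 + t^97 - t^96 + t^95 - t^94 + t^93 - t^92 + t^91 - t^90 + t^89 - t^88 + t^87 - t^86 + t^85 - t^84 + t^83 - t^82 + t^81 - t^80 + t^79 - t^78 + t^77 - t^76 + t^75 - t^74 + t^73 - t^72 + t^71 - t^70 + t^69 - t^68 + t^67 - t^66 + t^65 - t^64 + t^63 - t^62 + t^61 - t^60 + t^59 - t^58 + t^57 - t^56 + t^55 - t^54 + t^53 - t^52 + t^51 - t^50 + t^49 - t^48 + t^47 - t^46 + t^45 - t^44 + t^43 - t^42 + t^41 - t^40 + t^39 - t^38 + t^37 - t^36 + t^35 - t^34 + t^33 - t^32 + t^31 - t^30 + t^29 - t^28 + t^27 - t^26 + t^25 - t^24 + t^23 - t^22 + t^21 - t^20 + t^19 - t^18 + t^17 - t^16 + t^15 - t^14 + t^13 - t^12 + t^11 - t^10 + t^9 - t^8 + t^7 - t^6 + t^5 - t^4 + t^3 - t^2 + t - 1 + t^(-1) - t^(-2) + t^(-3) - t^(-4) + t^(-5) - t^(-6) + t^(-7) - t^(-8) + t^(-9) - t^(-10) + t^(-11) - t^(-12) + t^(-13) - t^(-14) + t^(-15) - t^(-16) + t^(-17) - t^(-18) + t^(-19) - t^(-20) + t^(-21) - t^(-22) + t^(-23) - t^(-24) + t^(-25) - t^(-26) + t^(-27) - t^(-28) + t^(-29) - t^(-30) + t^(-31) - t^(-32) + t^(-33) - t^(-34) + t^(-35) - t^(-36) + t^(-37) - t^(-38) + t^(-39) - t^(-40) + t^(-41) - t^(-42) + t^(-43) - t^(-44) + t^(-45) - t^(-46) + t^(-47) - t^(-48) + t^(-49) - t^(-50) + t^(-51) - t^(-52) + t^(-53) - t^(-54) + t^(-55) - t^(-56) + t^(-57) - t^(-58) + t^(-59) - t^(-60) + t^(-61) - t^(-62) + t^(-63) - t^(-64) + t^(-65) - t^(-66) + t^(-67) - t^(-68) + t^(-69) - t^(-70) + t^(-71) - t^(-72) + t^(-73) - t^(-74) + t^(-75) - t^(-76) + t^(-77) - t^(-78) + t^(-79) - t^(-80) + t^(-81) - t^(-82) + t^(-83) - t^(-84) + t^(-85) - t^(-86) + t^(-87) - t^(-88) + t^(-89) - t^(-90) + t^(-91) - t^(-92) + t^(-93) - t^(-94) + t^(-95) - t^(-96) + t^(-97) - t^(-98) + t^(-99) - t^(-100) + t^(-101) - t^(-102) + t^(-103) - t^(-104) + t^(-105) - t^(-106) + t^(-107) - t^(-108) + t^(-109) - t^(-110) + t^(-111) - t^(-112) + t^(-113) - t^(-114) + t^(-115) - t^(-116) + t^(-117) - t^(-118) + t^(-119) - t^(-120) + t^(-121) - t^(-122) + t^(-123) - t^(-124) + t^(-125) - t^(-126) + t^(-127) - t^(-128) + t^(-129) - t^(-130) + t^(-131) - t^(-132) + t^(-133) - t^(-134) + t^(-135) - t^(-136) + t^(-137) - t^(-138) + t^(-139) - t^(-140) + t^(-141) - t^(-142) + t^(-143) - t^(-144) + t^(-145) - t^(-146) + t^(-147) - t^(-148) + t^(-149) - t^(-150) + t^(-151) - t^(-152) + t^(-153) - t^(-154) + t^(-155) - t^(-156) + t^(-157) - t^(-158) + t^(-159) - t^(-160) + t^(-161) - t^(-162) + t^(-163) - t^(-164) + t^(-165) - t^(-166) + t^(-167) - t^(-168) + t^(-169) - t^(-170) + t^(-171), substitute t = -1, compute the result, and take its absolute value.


Step 1: The polynomial has 343 terms with alternating signs, exponents from 171 down to -171.
Step 2: Substitute t = -1. The i-th term has coefficient (-1)^i and exponent (m-i),
  so its value is (-1)^i * (-1)^(m-i) = (-1)^m = -1 for every i.
Step 3: All 343 terms equal -1, so Delta(-1) = 343 * (-1) = -343
Step 4: |Delta(-1)| = 343

343


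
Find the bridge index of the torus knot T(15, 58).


The bridge number of T(p,q) is min(p,q).
min(15, 58) = 15

15


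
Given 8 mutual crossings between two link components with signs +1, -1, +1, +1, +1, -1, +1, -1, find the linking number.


Step 1: Count positive crossings: 5
Step 2: Count negative crossings: 3
Step 3: Sum of signs = 5 - 3 = 2
Step 4: Linking number = sum/2 = 2/2 = 1

1


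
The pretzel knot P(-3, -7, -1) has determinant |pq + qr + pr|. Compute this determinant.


Step 1: Compute pq + qr + pr.
pq = (-3)*(-7) = 21
qr = (-7)*(-1) = 7
pr = (-3)*(-1) = 3
pq + qr + pr = 21 + 7 + 3 = 31
Step 2: Take absolute value.
det(P(-3,-7,-1)) = |31| = 31

31


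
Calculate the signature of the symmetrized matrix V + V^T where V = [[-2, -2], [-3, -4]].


Step 1: V + V^T = [[-4, -5], [-5, -8]]
Step 2: trace = -12, det = 7
Step 3: Discriminant = (-12)^2 - 4*7 = 116
Step 4: Eigenvalues: -0.614835, -11.3852
Step 5: Signature = (# positive eigenvalues) - (# negative eigenvalues) = -2

-2


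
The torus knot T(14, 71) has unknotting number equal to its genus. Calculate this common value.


For a torus knot T(p,q), both the unknotting number and genus equal (p-1)(q-1)/2.
= (14-1)(71-1)/2
= 13*70/2
= 910/2 = 455

455


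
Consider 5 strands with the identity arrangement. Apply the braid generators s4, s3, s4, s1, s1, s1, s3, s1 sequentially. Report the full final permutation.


Starting with identity [1, 2, 3, 4, 5].
Apply generators in sequence:
  After s4: [1, 2, 3, 5, 4]
  After s3: [1, 2, 5, 3, 4]
  After s4: [1, 2, 5, 4, 3]
  After s1: [2, 1, 5, 4, 3]
  After s1: [1, 2, 5, 4, 3]
  After s1: [2, 1, 5, 4, 3]
  After s3: [2, 1, 4, 5, 3]
  After s1: [1, 2, 4, 5, 3]
Final permutation: [1, 2, 4, 5, 3]

[1, 2, 4, 5, 3]


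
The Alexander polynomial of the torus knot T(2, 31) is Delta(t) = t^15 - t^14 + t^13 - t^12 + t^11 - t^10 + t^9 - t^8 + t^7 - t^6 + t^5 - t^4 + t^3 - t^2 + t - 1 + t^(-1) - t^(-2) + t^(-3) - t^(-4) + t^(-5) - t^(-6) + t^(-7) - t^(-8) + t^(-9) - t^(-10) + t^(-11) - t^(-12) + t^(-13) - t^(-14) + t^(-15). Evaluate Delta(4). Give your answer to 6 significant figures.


Substituting t = 4 into Delta(t) = t^15 - t^14 + t^13 - t^12 + t^11 - t^10 + t^9 - t^8 + t^7 - t^6 + t^5 - t^4 + t^3 - t^2 + t - 1 + t^(-1) - t^(-2) + t^(-3) - t^(-4) + t^(-5) - t^(-6) + t^(-7) - t^(-8) + t^(-9) - t^(-10) + t^(-11) - t^(-12) + t^(-13) - t^(-14) + t^(-15):
Term values: (1073741824) + (-268435456) + (67108864) + (-16777216) + (4194304) + (-1048576) + (262144) + (-65536) + (16384) + (-4096) + (1024) + (-256) + (64) + (-16) + (4) + (-1) + (0.25) + (-0.0625) + (0.015625) + (-0.00390625) + (0.000976562) + (-0.000244141) + (6.10352e-05) + (-1.52588e-05) + (3.8147e-06) + (-9.53674e-07) + (2.38419e-07) + (-5.96046e-08) + (1.49012e-08) + (-3.72529e-09) + (9.31323e-10)
Sum = 858993459.2
Rounded to 6 significant figures: 8.58993e+08

8.58993e+08


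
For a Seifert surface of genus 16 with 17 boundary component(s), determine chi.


chi = 2 - 2g - b
= 2 - 2*16 - 17
= 2 - 32 - 17 = -47

-47


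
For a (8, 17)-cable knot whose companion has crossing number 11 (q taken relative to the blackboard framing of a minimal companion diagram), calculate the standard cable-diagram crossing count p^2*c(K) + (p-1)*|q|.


Step 1: Each of the c(K) crossings of the companion diagram becomes p*p = p^2 crossings among the p parallel strands, and each of the |q| twists s_1 s_2 ... s_(p-1) adds (p-1) crossings.
  Crossings = p^2 * c(K) + (p-1)*|q|
Step 2: = 8^2 * 11 + (8-1)*17
Step 3: = 64*11 + 7*17
Step 4: = 704 + 119 = 823

823


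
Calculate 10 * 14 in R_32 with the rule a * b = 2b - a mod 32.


10 * 14 = 2*14 - 10 mod 32
= 28 - 10 mod 32
= 18 mod 32 = 18

18


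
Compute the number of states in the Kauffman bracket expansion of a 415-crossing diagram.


Each crossing contributes 2 choices (A-smoothing or B-smoothing).
Total states = 2^415 = 84615164005151820665845159428194693098035799419427996068435045795123941278247852265624218936283556460491675139202989862944768

84615164005151820665845159428194693098035799419427996068435045795123941278247852265624218936283556460491675139202989862944768


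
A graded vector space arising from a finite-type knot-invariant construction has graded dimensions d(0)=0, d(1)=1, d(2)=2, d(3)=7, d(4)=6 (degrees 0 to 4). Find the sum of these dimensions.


Total dimension = d(0) + d(1) + ... + d(4)
= 0 + 1 + 2 + 7 + 6
= 16

16


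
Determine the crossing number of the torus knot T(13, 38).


For a torus knot T(p, q) with gcd(p,q)=1,
the crossing number is min(p*(q-1), q*(p-1)).
p*(q-1) = 13*37 = 481
q*(p-1) = 38*12 = 456
min(481, 456) = 456

456


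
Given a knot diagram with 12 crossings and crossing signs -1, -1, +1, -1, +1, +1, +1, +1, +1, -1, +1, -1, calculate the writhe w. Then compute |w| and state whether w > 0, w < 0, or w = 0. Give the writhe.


Step 1: Count positive crossings (+1).
Positive crossings: 7
Step 2: Count negative crossings (-1).
Negative crossings: 5
Step 3: Writhe = (positive) - (negative)
w = 7 - 5 = 2
Step 4: |w| = 2, and w is positive

2


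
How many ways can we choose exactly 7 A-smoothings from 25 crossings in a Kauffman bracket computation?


We choose which 7 of 25 crossings get A-smoothings.
C(25, 7) = 25! / (7! * 18!)
= 480700

480700


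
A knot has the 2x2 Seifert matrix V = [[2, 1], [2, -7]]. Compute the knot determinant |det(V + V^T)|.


Step 1: Form V + V^T where V = [[2, 1], [2, -7]]
  V^T = [[2, 2], [1, -7]]
  V + V^T = [[4, 3], [3, -14]]
Step 2: det(V + V^T) = 4*(-14) - 3*3
  = -56 - 9 = -65
Step 3: Knot determinant = |det(V + V^T)| = |-65| = 65

65


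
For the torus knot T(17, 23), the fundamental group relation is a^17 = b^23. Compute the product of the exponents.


The relation is a^17 = b^23.
Product of exponents = 17 * 23
= 391

391


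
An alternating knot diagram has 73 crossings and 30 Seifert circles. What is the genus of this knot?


For alternating knots, g = (c - s + 1)/2.
= (73 - 30 + 1)/2
= 44/2 = 22

22


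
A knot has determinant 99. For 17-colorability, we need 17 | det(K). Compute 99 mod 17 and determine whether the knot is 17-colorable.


Step 1: A knot is p-colorable if and only if p divides its determinant.
Step 2: Compute 99 mod 17.
99 = 5 * 17 + 14
Step 3: 99 mod 17 = 14
Step 4: The knot is 17-colorable: no

14


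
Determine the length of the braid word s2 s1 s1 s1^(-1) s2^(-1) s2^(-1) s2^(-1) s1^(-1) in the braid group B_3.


The word length counts the number of generators (including inverses).
Listing each generator: s2, s1, s1, s1^(-1), s2^(-1), s2^(-1), s2^(-1), s1^(-1)
There are 8 generators in this braid word.

8


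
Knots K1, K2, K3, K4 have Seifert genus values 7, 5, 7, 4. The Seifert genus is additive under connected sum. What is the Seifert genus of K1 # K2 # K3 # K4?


The Seifert genus is additive under connected sum.
Seifert genus(K1 # K2 # K3 # K4) = (7) + (5) + (7) + (4)
= 23

23


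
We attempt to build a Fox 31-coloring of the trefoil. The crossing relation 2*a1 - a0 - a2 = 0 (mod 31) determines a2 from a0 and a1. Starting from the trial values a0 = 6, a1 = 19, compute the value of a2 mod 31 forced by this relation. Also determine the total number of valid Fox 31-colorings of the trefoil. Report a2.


Step 1: Apply the given crossing relation 2*a1 - a0 - a2 = 0 (mod 31).
  a2 = 2*a1 - a0 mod 31
  a2 = 2*19 - 6 mod 31
  a2 = 38 - 6 mod 31
  a2 = 32 mod 31 = 1
Step 2: The trefoil has determinant 3.
  Number of Fox p-colorings (p prime) is p^2 if p = 3, else p.
  Since 31 does not divide 3, only trivial (constant) colorings exist.
  (So the trial a0 = 6, a1 = 19 with a0 != a1 does NOT extend to a valid coloring of the whole trefoil: the other two crossing relations require 3*(a1 - a0) = 0 (mod 31), which fails.)
  Total colorings = 31
Step 3: a2 = 1, total Fox 31-colorings = 31

1


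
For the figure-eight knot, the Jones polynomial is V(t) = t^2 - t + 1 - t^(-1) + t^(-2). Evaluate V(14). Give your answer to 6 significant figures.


Substituting t = 14 into V(t) = t^2 - t + 1 - t^(-1) + t^(-2):
  (+)t^(2) = 196
  (-)t^(1) = -14
  (+)t^(0) = 1
  (-)t^(-1) = -0.0714286
  (+)t^(-2) = 0.00510204
Sum = (196) + (-14) + (1) + (-0.0714286) + (0.00510204)
= 182.9336735
Rounded to 6 significant figures: 182.934

182.934


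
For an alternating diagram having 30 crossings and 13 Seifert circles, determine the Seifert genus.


For alternating knots, g = (c - s + 1)/2.
= (30 - 13 + 1)/2
= 18/2 = 9

9


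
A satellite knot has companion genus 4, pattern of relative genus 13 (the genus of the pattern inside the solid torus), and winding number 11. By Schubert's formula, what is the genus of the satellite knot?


Schubert: g(satellite) = g_rel(pattern) + |winding| * g(companion),
where g_rel(pattern) is the genus of the pattern relative to the solid torus.
= 13 + 11 * 4
= 13 + 44 = 57

57


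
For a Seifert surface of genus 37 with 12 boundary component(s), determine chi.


chi = 2 - 2g - b
= 2 - 2*37 - 12
= 2 - 74 - 12 = -84

-84


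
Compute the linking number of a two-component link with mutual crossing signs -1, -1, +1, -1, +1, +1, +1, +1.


Step 1: Count positive crossings: 5
Step 2: Count negative crossings: 3
Step 3: Sum of signs = 5 - 3 = 2
Step 4: Linking number = sum/2 = 2/2 = 1

1


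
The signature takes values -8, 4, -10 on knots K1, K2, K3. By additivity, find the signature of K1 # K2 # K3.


The signature is additive under connected sum.
signature(K1 # K2 # K3) = (-8) + (4) + (-10)
= -14

-14


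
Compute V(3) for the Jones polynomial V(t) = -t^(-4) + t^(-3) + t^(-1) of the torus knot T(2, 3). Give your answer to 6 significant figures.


Substituting t = 3 into V(t) = -t^(-4) + t^(-3) + t^(-1):
  (-)t^(-4) = -0.0123457
  (+)t^(-3) = 0.037037
  (+)t^(-1) = 0.333333
Sum = (-0.0123457) + (0.037037) + (0.333333)
= 0.3580246914
Rounded to 6 significant figures: 0.358025

0.358025


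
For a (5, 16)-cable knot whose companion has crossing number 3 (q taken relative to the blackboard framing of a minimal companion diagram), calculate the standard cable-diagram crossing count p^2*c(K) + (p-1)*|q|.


Step 1: Each of the c(K) crossings of the companion diagram becomes p*p = p^2 crossings among the p parallel strands, and each of the |q| twists s_1 s_2 ... s_(p-1) adds (p-1) crossings.
  Crossings = p^2 * c(K) + (p-1)*|q|
Step 2: = 5^2 * 3 + (5-1)*16
Step 3: = 25*3 + 4*16
Step 4: = 75 + 64 = 139

139


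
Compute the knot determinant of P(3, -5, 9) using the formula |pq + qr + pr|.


Step 1: Compute pq + qr + pr.
pq = 3*(-5) = -15
qr = (-5)*9 = -45
pr = 3*9 = 27
pq + qr + pr = -15 + (-45) + 27 = -33
Step 2: Take absolute value.
det(P(3,-5,9)) = |-33| = 33

33
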